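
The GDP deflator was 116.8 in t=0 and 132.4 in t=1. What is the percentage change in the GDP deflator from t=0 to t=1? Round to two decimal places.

13.36%

Change = (132.4 − 116.8) / 116.8 × 100
       = 15.6 / 116.8 × 100 = 13.3562%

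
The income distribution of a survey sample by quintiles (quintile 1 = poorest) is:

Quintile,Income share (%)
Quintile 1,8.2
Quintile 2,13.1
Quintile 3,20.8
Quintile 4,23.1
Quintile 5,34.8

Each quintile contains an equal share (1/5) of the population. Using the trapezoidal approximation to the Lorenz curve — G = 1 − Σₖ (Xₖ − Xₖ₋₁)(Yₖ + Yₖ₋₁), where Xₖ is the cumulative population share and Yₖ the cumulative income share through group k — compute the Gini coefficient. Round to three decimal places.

Cumulative income shares Yₖ: 0.0820, 0.2130, 0.4210, 0.6520, 1.0000
Σ (Xₖ−Xₖ₋₁)(Yₖ+Yₖ₋₁) = (1/5)(0.0820+0.0000) + (1/5)(0.2130+0.0820) + (1/5)(0.4210+0.2130) + (1/5)(0.6520+0.4210) + (1/5)(1.0000+0.6520)
  = 0.0164 + 0.0590 + 0.1268 + 0.2146 + 0.3304 = 0.7472
G = 1 − 0.7472 = 0.2528

0.253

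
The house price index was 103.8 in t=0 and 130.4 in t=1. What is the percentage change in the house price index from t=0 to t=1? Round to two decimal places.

25.63%

Change = (130.4 − 103.8) / 103.8 × 100
       = 26.6 / 103.8 × 100 = 25.6262%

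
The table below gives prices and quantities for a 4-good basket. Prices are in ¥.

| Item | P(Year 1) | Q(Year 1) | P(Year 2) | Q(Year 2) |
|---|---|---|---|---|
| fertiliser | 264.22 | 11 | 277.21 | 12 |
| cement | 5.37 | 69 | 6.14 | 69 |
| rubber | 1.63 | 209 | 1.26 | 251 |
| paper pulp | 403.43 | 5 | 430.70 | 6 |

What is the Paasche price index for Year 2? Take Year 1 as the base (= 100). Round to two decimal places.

104.39

Paasche price index uses current-period quantities as weights.
ΣP(Year 2)·Q(Year 2) = 277.21×12 + 6.14×69 + 1.26×251 + 430.70×6 = 3326.52 + 423.66 + 316.26 + 2584.2 = 6650.64
ΣP(Year 1)·Q(Year 2) = 264.22×12 + 5.37×69 + 1.63×251 + 403.43×6 = 3170.64 + 370.53 + 409.13 + 2420.58 = 6370.88
Index = 6650.64 / 6370.88 × 100 = 104.3912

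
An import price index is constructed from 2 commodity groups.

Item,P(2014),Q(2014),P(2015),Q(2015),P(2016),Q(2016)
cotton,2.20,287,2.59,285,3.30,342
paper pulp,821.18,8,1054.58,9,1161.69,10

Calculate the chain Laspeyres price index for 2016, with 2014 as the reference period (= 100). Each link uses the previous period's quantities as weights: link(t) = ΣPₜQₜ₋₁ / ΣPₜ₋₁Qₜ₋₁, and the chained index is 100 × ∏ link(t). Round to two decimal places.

142.02

Link 2014→2015:
ΣP(2015)Q(2014) = 2.59×287 + 1054.58×8 = 743.33 + 8436.64 = 9179.97
ΣP(2014)Q(2014) = 2.20×287 + 821.18×8 = 631.4 + 6569.44 = 7200.84
link = 9179.97/7200.84 = 1.274847
Link 2015→2016:
ΣP(2016)Q(2015) = 3.30×285 + 1161.69×9 = 940.5 + 10455.21 = 11395.71
ΣP(2015)Q(2015) = 2.59×285 + 1054.58×9 = 738.15 + 9491.22 = 10229.37
link = 11395.71/10229.37 = 1.114019
Chained index = 100 × 1.274847 × 1.114019 = 142.0204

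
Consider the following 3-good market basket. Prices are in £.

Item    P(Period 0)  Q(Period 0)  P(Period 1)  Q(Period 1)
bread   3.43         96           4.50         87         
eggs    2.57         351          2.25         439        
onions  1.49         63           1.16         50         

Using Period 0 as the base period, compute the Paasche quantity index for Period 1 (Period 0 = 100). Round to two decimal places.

Paasche quantity index uses current-period prices as weights.
ΣP(Period 1)·Q(Period 1) = 4.50×87 + 2.25×439 + 1.16×50 = 391.5 + 987.75 + 58 = 1437.25
ΣP(Period 1)·Q(Period 0) = 4.50×96 + 2.25×351 + 1.16×63 = 432 + 789.75 + 73.08 = 1294.83
Index = 1437.25 / 1294.83 × 100 = 110.9991

111.00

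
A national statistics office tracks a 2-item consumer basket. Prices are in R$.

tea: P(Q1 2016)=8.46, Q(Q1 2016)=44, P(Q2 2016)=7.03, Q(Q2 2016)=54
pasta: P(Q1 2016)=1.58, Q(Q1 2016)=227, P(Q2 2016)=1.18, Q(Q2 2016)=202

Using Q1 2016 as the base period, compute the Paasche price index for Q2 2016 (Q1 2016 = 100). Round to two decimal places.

79.64

Paasche price index uses current-period quantities as weights.
ΣP(Q2 2016)·Q(Q2 2016) = 7.03×54 + 1.18×202 = 379.62 + 238.36 = 617.98
ΣP(Q1 2016)·Q(Q2 2016) = 8.46×54 + 1.58×202 = 456.84 + 319.16 = 776
Index = 617.98 / 776 × 100 = 79.6366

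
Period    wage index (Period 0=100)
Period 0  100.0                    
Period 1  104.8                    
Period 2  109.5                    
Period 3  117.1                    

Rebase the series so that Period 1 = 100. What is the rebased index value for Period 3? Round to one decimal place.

Rebased(Period 3) = 117.1 / 104.8 × 100 = 111.7366

111.7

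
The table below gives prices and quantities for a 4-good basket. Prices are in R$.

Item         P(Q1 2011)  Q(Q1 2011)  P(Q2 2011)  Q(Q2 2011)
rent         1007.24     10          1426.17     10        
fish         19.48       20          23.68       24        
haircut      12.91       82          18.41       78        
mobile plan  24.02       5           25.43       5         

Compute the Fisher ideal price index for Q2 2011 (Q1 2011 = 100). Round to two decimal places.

Laspeyres component (base-period weights):
ΣP(Q2 2011)Q(Q1 2011) = 1426.17×10 + 23.68×20 + 18.41×82 + 25.43×5 = 14261.7 + 473.6 + 1509.62 + 127.15 = 16372.07
ΣP(Q1 2011)Q(Q1 2011) = 1007.24×10 + 19.48×20 + 12.91×82 + 24.02×5 = 10072.4 + 389.6 + 1058.62 + 120.1 = 11640.72
L = 16372.07 / 11640.72 × 100 = 140.6448
Paasche component (current-period weights):
ΣP(Q2 2011)Q(Q2 2011) = 1426.17×10 + 23.68×24 + 18.41×78 + 25.43×5 = 14261.7 + 568.32 + 1435.98 + 127.15 = 16393.15
ΣP(Q1 2011)Q(Q2 2011) = 1007.24×10 + 19.48×24 + 12.91×78 + 24.02×5 = 10072.4 + 467.52 + 1006.98 + 120.1 = 11667
P = 16393.15 / 11667 × 100 = 140.5087
Fisher = √(L × P) = √(140.6448 × 140.5087) = 140.5767

140.58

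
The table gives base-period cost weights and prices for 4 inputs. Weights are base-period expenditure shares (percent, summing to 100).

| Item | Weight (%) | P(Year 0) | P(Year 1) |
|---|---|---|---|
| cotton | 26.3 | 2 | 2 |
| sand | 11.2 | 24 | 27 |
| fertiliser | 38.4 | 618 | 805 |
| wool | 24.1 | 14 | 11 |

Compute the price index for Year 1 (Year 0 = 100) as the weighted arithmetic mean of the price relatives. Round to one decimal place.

cotton: 26.3 × (2/2) = 26.3 × 1.000000 = 26.3000
sand: 11.2 × (27/24) = 11.2 × 1.125000 = 12.6000
fertiliser: 38.4 × (805/618) = 38.4 × 1.302589 = 50.0194
wool: 24.1 × (11/14) = 24.1 × 0.785714 = 18.9357
Index = Σ wᵢ·(p₁ᵢ/p₀ᵢ) = 26.3000 + 12.6000 + 50.0194 + 18.9357 = 107.8551

107.9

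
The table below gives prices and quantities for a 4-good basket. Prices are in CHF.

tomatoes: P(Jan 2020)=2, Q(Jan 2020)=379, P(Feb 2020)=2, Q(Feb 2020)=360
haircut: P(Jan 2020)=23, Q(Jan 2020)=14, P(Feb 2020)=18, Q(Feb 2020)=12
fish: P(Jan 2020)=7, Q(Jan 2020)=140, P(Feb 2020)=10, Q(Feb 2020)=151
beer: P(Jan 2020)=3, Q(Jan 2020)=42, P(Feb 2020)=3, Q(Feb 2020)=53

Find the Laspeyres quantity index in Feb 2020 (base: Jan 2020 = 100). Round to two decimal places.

Laspeyres quantity index uses base-period prices as weights.
ΣP(Jan 2020)·Q(Feb 2020) = 2×360 + 23×12 + 7×151 + 3×53 = 720 + 276 + 1057 + 159 = 2212
ΣP(Jan 2020)·Q(Jan 2020) = 2×379 + 23×14 + 7×140 + 3×42 = 758 + 322 + 980 + 126 = 2186
Index = 2212 / 2186 × 100 = 101.1894

101.19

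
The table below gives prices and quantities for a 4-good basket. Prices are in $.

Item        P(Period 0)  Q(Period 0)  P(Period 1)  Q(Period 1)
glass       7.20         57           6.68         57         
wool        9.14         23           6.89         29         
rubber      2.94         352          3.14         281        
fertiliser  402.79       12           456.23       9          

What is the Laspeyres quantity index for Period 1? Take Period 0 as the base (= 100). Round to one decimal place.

Laspeyres quantity index uses base-period prices as weights.
ΣP(Period 0)·Q(Period 1) = 7.20×57 + 9.14×29 + 2.94×281 + 402.79×9 = 410.4 + 265.06 + 826.14 + 3625.11 = 5126.71
ΣP(Period 0)·Q(Period 0) = 7.20×57 + 9.14×23 + 2.94×352 + 402.79×12 = 410.4 + 210.22 + 1034.88 + 4833.48 = 6488.98
Index = 5126.71 / 6488.98 × 100 = 79.0064

79.0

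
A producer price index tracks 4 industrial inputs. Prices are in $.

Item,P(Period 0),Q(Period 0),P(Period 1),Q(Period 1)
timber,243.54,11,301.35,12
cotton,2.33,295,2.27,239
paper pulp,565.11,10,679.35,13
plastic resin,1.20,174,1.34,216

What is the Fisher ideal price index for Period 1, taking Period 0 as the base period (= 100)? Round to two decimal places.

119.57

Laspeyres component (base-period weights):
ΣP(Period 1)Q(Period 0) = 301.35×11 + 2.27×295 + 679.35×10 + 1.34×174 = 3314.85 + 669.65 + 6793.5 + 233.16 = 11011.16
ΣP(Period 0)Q(Period 0) = 243.54×11 + 2.33×295 + 565.11×10 + 1.20×174 = 2678.94 + 687.35 + 5651.1 + 208.8 = 9226.19
L = 11011.16 / 9226.19 × 100 = 119.3468
Paasche component (current-period weights):
ΣP(Period 1)Q(Period 1) = 301.35×12 + 2.27×239 + 679.35×13 + 1.34×216 = 3616.2 + 542.53 + 8831.55 + 289.44 = 13279.72
ΣP(Period 0)Q(Period 1) = 243.54×12 + 2.33×239 + 565.11×13 + 1.20×216 = 2922.48 + 556.87 + 7346.43 + 259.2 = 11084.98
P = 13279.72 / 11084.98 × 100 = 119.7992
Fisher = √(L × P) = √(119.3468 × 119.7992) = 119.5728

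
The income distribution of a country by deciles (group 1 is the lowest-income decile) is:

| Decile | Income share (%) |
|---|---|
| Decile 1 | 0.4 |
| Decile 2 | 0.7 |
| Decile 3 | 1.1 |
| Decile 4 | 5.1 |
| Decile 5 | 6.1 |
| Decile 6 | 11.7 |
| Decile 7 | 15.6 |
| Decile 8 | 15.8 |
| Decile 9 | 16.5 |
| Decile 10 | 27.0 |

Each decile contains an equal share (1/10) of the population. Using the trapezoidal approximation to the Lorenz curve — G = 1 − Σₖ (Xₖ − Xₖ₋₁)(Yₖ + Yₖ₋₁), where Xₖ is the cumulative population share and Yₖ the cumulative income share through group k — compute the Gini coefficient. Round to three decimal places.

Cumulative income shares Yₖ: 0.0040, 0.0110, 0.0220, 0.0730, 0.1340, 0.2510, 0.4070, 0.5650, 0.7300, 1.0000
Σ (Xₖ−Xₖ₋₁)(Yₖ+Yₖ₋₁) = (1/10)(0.0040+0.0000) + (1/10)(0.0110+0.0040) + (1/10)(0.0220+0.0110) + (1/10)(0.0730+0.0220) + (1/10)(0.1340+0.0730) + (1/10)(0.2510+0.1340) + (1/10)(0.4070+0.2510) + (1/10)(0.5650+0.4070) + (1/10)(0.7300+0.5650) + (1/10)(1.0000+0.7300)
  = 0.0004 + 0.0015 + 0.0033 + 0.0095 + 0.0207 + 0.0385 + 0.0658 + 0.0972 + 0.1295 + 0.1730 = 0.5394
G = 1 − 0.5394 = 0.4606

0.461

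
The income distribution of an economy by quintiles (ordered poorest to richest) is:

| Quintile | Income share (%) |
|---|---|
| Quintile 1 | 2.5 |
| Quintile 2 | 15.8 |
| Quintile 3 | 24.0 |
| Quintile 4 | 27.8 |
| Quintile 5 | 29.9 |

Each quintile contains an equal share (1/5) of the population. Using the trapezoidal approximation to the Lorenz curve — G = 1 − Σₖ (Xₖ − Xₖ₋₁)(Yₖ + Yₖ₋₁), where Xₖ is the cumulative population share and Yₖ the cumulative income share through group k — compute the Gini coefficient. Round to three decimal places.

Cumulative income shares Yₖ: 0.0250, 0.1830, 0.4230, 0.7010, 1.0000
Σ (Xₖ−Xₖ₋₁)(Yₖ+Yₖ₋₁) = (1/5)(0.0250+0.0000) + (1/5)(0.1830+0.0250) + (1/5)(0.4230+0.1830) + (1/5)(0.7010+0.4230) + (1/5)(1.0000+0.7010)
  = 0.0050 + 0.0416 + 0.1212 + 0.2248 + 0.3402 = 0.7328
G = 1 − 0.7328 = 0.2672

0.267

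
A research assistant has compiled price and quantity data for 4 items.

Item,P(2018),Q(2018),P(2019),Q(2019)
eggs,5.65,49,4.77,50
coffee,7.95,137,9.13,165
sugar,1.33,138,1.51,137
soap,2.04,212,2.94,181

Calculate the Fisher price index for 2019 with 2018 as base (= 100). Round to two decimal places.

116.31

Laspeyres component (base-period weights):
ΣP(2019)Q(2018) = 4.77×49 + 9.13×137 + 1.51×138 + 2.94×212 = 233.73 + 1250.81 + 208.38 + 623.28 = 2316.2
ΣP(2018)Q(2018) = 5.65×49 + 7.95×137 + 1.33×138 + 2.04×212 = 276.85 + 1089.15 + 183.54 + 432.48 = 1982.02
L = 2316.2 / 1982.02 × 100 = 116.8606
Paasche component (current-period weights):
ΣP(2019)Q(2019) = 4.77×50 + 9.13×165 + 1.51×137 + 2.94×181 = 238.5 + 1506.45 + 206.87 + 532.14 = 2483.96
ΣP(2018)Q(2019) = 5.65×50 + 7.95×165 + 1.33×137 + 2.04×181 = 282.5 + 1311.75 + 182.21 + 369.24 = 2145.7
P = 2483.96 / 2145.7 × 100 = 115.7646
Fisher = √(L × P) = √(116.8606 × 115.7646) = 116.3113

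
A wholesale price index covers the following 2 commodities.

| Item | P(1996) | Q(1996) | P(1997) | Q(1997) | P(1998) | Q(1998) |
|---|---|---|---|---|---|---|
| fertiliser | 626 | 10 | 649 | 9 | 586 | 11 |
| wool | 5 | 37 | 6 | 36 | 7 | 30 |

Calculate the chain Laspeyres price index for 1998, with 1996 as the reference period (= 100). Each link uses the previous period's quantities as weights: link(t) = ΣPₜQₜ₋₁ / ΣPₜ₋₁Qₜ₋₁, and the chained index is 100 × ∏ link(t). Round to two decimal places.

Link 1996→1997:
ΣP(1997)Q(1996) = 649×10 + 6×37 = 6490 + 222 = 6712
ΣP(1996)Q(1996) = 626×10 + 5×37 = 6260 + 185 = 6445
link = 6712/6445 = 1.041427
Link 1997→1998:
ΣP(1998)Q(1997) = 586×9 + 7×36 = 5274 + 252 = 5526
ΣP(1997)Q(1997) = 649×9 + 6×36 = 5841 + 216 = 6057
link = 5526/6057 = 0.912333
Chained index = 100 × 1.041427 × 0.912333 = 95.0128

95.01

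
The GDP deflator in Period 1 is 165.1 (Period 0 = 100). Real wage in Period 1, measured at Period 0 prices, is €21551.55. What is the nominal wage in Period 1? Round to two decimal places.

35581.61

Nominal = Real × (Index/100) = 21551.55 × (165.1/100)
        = 21551.55 × 1.651 = 35581.6090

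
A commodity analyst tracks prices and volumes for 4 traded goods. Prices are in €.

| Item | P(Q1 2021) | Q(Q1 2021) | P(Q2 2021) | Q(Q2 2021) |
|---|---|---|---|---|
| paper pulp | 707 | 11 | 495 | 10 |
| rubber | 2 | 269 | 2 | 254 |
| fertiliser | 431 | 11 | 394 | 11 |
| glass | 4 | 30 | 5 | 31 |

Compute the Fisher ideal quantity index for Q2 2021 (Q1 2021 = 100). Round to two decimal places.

Laspeyres component (base-period weights):
ΣP(Q1 2021)Q(Q2 2021) = 707×10 + 2×254 + 431×11 + 4×31 = 7070 + 508 + 4741 + 124 = 12443
ΣP(Q1 2021)Q(Q1 2021) = 707×11 + 2×269 + 431×11 + 4×30 = 7777 + 538 + 4741 + 120 = 13176
L = 12443 / 13176 × 100 = 94.4369
Paasche component (current-period weights):
ΣP(Q2 2021)Q(Q2 2021) = 495×10 + 2×254 + 394×11 + 5×31 = 4950 + 508 + 4334 + 155 = 9947
ΣP(Q2 2021)Q(Q1 2021) = 495×11 + 2×269 + 394×11 + 5×30 = 5445 + 538 + 4334 + 150 = 10467
P = 9947 / 10467 × 100 = 95.0320
Fisher = √(L × P) = √(94.4369 × 95.0320) = 94.7340

94.73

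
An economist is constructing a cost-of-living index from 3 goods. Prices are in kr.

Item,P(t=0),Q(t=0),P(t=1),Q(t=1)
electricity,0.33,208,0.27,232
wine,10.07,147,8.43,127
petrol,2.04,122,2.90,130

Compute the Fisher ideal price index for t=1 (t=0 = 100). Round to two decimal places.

Laspeyres component (base-period weights):
ΣP(t=1)Q(t=0) = 0.27×208 + 8.43×147 + 2.90×122 = 56.16 + 1239.21 + 353.8 = 1649.17
ΣP(t=0)Q(t=0) = 0.33×208 + 10.07×147 + 2.04×122 = 68.64 + 1480.29 + 248.88 = 1797.81
L = 1649.17 / 1797.81 × 100 = 91.7322
Paasche component (current-period weights):
ΣP(t=1)Q(t=1) = 0.27×232 + 8.43×127 + 2.90×130 = 62.64 + 1070.61 + 377 = 1510.25
ΣP(t=0)Q(t=1) = 0.33×232 + 10.07×127 + 2.04×130 = 76.56 + 1278.89 + 265.2 = 1620.65
P = 1510.25 / 1620.65 × 100 = 93.1879
Fisher = √(L × P) = √(91.7322 × 93.1879) = 92.4572

92.46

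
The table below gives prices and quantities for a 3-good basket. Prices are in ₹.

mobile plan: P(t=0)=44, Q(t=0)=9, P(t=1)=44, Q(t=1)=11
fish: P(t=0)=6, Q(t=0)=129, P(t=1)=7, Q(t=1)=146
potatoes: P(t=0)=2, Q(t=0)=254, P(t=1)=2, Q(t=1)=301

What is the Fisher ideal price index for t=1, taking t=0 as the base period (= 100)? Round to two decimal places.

107.56

Laspeyres component (base-period weights):
ΣP(t=1)Q(t=0) = 44×9 + 7×129 + 2×254 = 396 + 903 + 508 = 1807
ΣP(t=0)Q(t=0) = 44×9 + 6×129 + 2×254 = 396 + 774 + 508 = 1678
L = 1807 / 1678 × 100 = 107.6877
Paasche component (current-period weights):
ΣP(t=1)Q(t=1) = 44×11 + 7×146 + 2×301 = 484 + 1022 + 602 = 2108
ΣP(t=0)Q(t=1) = 44×11 + 6×146 + 2×301 = 484 + 876 + 602 = 1962
P = 2108 / 1962 × 100 = 107.4414
Fisher = √(L × P) = √(107.6877 × 107.4414) = 107.5645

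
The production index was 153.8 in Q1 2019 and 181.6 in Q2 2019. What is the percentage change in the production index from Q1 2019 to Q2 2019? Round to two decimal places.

Change = (181.6 − 153.8) / 153.8 × 100
       = 27.8 / 153.8 × 100 = 18.0754%

18.08%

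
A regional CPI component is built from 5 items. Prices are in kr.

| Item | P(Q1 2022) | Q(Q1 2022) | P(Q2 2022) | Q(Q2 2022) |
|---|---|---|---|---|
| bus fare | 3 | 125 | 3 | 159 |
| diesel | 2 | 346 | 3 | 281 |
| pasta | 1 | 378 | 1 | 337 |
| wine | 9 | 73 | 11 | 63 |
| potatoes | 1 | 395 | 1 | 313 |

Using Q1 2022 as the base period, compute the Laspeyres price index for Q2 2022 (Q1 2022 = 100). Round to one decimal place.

Laspeyres price index uses base-period quantities as weights.
ΣP(Q2 2022)·Q(Q1 2022) = 3×125 + 3×346 + 1×378 + 11×73 + 1×395 = 375 + 1038 + 378 + 803 + 395 = 2989
ΣP(Q1 2022)·Q(Q1 2022) = 3×125 + 2×346 + 1×378 + 9×73 + 1×395 = 375 + 692 + 378 + 657 + 395 = 2497
Index = 2989 / 2497 × 100 = 119.7036

119.7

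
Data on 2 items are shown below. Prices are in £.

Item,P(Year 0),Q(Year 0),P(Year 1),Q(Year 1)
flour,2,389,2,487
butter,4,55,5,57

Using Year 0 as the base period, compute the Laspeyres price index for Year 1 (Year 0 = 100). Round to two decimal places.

Laspeyres price index uses base-period quantities as weights.
ΣP(Year 1)·Q(Year 0) = 2×389 + 5×55 = 778 + 275 = 1053
ΣP(Year 0)·Q(Year 0) = 2×389 + 4×55 = 778 + 220 = 998
Index = 1053 / 998 × 100 = 105.5110

105.51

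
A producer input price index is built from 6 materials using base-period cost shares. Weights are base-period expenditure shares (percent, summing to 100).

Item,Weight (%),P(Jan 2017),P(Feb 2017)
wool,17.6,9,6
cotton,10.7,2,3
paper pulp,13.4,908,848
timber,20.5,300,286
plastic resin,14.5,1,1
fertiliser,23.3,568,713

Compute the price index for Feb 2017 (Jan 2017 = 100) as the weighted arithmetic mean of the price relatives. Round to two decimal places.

wool: 17.6 × (6/9) = 17.6 × 0.666667 = 11.7333
cotton: 10.7 × (3/2) = 10.7 × 1.500000 = 16.0500
paper pulp: 13.4 × (848/908) = 13.4 × 0.933921 = 12.5145
timber: 20.5 × (286/300) = 20.5 × 0.953333 = 19.5433
plastic resin: 14.5 × (1/1) = 14.5 × 1.000000 = 14.5000
fertiliser: 23.3 × (713/568) = 23.3 × 1.255282 = 29.2481
Index = Σ wᵢ·(p₁ᵢ/p₀ᵢ) = 11.7333 + 16.0500 + 12.5145 + 19.5433 + 14.5000 + 29.2481 = 103.5893

103.59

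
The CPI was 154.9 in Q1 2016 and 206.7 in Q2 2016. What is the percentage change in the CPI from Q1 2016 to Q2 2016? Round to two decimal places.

Change = (206.7 − 154.9) / 154.9 × 100
       = 51.8 / 154.9 × 100 = 33.4409%

33.44%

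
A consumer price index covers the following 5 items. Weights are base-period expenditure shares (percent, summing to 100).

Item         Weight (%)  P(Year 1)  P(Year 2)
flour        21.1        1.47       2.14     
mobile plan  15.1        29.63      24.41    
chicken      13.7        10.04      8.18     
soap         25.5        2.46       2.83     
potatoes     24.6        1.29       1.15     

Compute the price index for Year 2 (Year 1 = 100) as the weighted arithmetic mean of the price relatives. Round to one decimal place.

flour: 21.1 × (2.14/1.47) = 21.1 × 1.455782 = 30.7170
mobile plan: 15.1 × (24.41/29.63) = 15.1 × 0.823827 = 12.4398
chicken: 13.7 × (8.18/10.04) = 13.7 × 0.814741 = 11.1620
soap: 25.5 × (2.83/2.46) = 25.5 × 1.150407 = 29.3354
potatoes: 24.6 × (1.15/1.29) = 24.6 × 0.891473 = 21.9302
Index = Σ wᵢ·(p₁ᵢ/p₀ᵢ) = 30.7170 + 12.4398 + 11.1620 + 29.3354 + 21.9302 = 105.5843

105.6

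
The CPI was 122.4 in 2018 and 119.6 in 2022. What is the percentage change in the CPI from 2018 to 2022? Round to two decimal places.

Change = (119.6 − 122.4) / 122.4 × 100
       = -2.8 / 122.4 × 100 = -2.2876%

-2.29%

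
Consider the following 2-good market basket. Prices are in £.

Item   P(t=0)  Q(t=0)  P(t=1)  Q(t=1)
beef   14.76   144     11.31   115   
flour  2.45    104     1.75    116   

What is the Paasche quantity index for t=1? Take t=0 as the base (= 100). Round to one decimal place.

Paasche quantity index uses current-period prices as weights.
ΣP(t=1)·Q(t=1) = 11.31×115 + 1.75×116 = 1300.65 + 203 = 1503.65
ΣP(t=1)·Q(t=0) = 11.31×144 + 1.75×104 = 1628.64 + 182 = 1810.64
Index = 1503.65 / 1810.64 × 100 = 83.0452

83.0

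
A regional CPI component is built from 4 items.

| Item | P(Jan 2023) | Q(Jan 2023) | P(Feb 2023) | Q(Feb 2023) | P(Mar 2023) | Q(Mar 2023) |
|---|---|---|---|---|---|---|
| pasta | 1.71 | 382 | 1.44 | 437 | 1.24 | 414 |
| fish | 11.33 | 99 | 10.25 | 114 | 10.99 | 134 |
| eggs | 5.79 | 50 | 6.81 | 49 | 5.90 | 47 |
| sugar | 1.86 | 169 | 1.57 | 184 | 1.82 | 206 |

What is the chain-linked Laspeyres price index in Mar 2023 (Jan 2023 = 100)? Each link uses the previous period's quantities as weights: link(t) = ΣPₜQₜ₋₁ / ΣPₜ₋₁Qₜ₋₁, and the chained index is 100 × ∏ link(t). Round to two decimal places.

91.19

Link Jan 2023→Feb 2023:
ΣP(Feb 2023)Q(Jan 2023) = 1.44×382 + 10.25×99 + 6.81×50 + 1.57×169 = 550.08 + 1014.75 + 340.5 + 265.33 = 2170.66
ΣP(Jan 2023)Q(Jan 2023) = 1.71×382 + 11.33×99 + 5.79×50 + 1.86×169 = 653.22 + 1121.67 + 289.5 + 314.34 = 2378.73
link = 2170.66/2378.73 = 0.912529
Link Feb 2023→Mar 2023:
ΣP(Mar 2023)Q(Feb 2023) = 1.24×437 + 10.99×114 + 5.90×49 + 1.82×184 = 541.88 + 1252.86 + 289.1 + 334.88 = 2418.72
ΣP(Feb 2023)Q(Feb 2023) = 1.44×437 + 10.25×114 + 6.81×49 + 1.57×184 = 629.28 + 1168.5 + 333.69 + 288.88 = 2420.35
link = 2418.72/2420.35 = 0.999327
Chained index = 100 × 0.912529 × 0.999327 = 91.1914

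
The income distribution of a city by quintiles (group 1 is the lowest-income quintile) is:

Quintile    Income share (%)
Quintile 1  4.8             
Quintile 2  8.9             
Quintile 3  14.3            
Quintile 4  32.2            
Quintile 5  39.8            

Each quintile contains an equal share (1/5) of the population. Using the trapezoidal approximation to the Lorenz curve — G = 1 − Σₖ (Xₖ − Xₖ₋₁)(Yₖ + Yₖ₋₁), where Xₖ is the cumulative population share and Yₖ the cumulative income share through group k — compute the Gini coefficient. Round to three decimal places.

0.373

Cumulative income shares Yₖ: 0.0480, 0.1370, 0.2800, 0.6020, 1.0000
Σ (Xₖ−Xₖ₋₁)(Yₖ+Yₖ₋₁) = (1/5)(0.0480+0.0000) + (1/5)(0.1370+0.0480) + (1/5)(0.2800+0.1370) + (1/5)(0.6020+0.2800) + (1/5)(1.0000+0.6020)
  = 0.0096 + 0.0370 + 0.0834 + 0.1764 + 0.3204 = 0.6268
G = 1 − 0.6268 = 0.3732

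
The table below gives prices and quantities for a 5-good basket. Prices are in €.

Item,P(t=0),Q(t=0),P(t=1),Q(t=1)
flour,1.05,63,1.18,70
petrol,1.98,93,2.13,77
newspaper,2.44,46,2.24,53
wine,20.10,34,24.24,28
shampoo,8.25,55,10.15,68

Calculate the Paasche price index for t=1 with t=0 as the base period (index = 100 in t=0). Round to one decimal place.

117.3

Paasche price index uses current-period quantities as weights.
ΣP(t=1)·Q(t=1) = 1.18×70 + 2.13×77 + 2.24×53 + 24.24×28 + 10.15×68 = 82.6 + 164.01 + 118.72 + 678.72 + 690.2 = 1734.25
ΣP(t=0)·Q(t=1) = 1.05×70 + 1.98×77 + 2.44×53 + 20.10×28 + 8.25×68 = 73.5 + 152.46 + 129.32 + 562.8 + 561 = 1479.08
Index = 1734.25 / 1479.08 × 100 = 117.2519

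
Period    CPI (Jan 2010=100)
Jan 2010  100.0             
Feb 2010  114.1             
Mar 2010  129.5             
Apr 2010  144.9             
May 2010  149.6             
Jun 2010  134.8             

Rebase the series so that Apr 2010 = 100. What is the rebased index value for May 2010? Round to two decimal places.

103.24

Rebased(May 2010) = 149.6 / 144.9 × 100 = 103.2436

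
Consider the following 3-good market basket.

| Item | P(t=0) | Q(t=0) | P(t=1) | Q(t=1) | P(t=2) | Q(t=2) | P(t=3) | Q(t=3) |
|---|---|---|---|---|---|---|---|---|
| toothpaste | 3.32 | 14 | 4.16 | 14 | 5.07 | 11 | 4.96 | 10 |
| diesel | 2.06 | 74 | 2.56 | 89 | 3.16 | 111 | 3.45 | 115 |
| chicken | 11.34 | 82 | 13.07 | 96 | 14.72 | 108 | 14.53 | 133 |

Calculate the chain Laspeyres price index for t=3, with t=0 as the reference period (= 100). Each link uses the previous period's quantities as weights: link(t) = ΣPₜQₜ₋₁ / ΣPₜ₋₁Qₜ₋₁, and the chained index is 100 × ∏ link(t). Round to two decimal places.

Link t=0→t=1:
ΣP(t=1)Q(t=0) = 4.16×14 + 2.56×74 + 13.07×82 = 58.24 + 189.44 + 1071.74 = 1319.42
ΣP(t=0)Q(t=0) = 3.32×14 + 2.06×74 + 11.34×82 = 46.48 + 152.44 + 929.88 = 1128.8
link = 1319.42/1128.8 = 1.168870
Link t=1→t=2:
ΣP(t=2)Q(t=1) = 5.07×14 + 3.16×89 + 14.72×96 = 70.98 + 281.24 + 1413.12 = 1765.34
ΣP(t=1)Q(t=1) = 4.16×14 + 2.56×89 + 13.07×96 = 58.24 + 227.84 + 1254.72 = 1540.8
link = 1765.34/1540.8 = 1.145729
Link t=2→t=3:
ΣP(t=3)Q(t=2) = 4.96×11 + 3.45×111 + 14.53×108 = 54.56 + 382.95 + 1569.24 = 2006.75
ΣP(t=2)Q(t=2) = 5.07×11 + 3.16×111 + 14.72×108 = 55.77 + 350.76 + 1589.76 = 1996.29
link = 2006.75/1996.29 = 1.005240
Chained index = 100 × 1.168870 × 1.145729 × 1.005240 = 134.6225

134.62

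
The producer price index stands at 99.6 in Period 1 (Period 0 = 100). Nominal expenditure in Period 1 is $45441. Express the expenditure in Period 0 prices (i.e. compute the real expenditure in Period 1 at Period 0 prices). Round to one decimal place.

45623.5

Real = Nominal ÷ (Index/100) = 45441 ÷ (99.6/100)
     = 45441 ÷ 0.996 = 45623.4940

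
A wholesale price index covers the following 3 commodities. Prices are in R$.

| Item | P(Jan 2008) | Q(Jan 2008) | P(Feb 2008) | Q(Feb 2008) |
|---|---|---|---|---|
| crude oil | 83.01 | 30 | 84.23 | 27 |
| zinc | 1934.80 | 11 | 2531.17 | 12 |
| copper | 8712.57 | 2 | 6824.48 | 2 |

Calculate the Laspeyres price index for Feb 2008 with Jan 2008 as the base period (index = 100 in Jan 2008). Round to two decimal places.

Laspeyres price index uses base-period quantities as weights.
ΣP(Feb 2008)·Q(Jan 2008) = 84.23×30 + 2531.17×11 + 6824.48×2 = 2526.9 + 27842.87 + 13648.96 = 44018.73
ΣP(Jan 2008)·Q(Jan 2008) = 83.01×30 + 1934.80×11 + 8712.57×2 = 2490.3 + 21282.8 + 17425.14 = 41198.24
Index = 44018.73 / 41198.24 × 100 = 106.8461

106.85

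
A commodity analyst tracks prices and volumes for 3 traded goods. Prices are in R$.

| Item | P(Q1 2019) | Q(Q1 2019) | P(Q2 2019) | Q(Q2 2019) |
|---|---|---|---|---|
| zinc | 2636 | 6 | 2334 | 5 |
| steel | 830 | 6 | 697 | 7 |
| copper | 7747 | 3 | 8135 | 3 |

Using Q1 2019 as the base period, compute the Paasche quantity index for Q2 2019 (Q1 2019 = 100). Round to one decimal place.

Paasche quantity index uses current-period prices as weights.
ΣP(Q2 2019)·Q(Q2 2019) = 2334×5 + 697×7 + 8135×3 = 11670 + 4879 + 24405 = 40954
ΣP(Q2 2019)·Q(Q1 2019) = 2334×6 + 697×6 + 8135×3 = 14004 + 4182 + 24405 = 42591
Index = 40954 / 42591 × 100 = 96.1565

96.2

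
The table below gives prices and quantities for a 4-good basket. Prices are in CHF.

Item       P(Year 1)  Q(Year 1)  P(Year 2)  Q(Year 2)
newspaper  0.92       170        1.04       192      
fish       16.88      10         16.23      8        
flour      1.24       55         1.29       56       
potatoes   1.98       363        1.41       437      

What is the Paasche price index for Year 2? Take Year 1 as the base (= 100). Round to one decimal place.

Paasche price index uses current-period quantities as weights.
ΣP(Year 2)·Q(Year 2) = 1.04×192 + 16.23×8 + 1.29×56 + 1.41×437 = 199.68 + 129.84 + 72.24 + 616.17 = 1017.93
ΣP(Year 1)·Q(Year 2) = 0.92×192 + 16.88×8 + 1.24×56 + 1.98×437 = 176.64 + 135.04 + 69.44 + 865.26 = 1246.38
Index = 1017.93 / 1246.38 × 100 = 81.6709

81.7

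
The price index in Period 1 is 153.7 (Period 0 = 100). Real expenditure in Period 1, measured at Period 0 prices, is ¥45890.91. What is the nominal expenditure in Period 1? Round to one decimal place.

Nominal = Real × (Index/100) = 45890.91 × (153.7/100)
        = 45890.91 × 1.537 = 70534.3287

70534.3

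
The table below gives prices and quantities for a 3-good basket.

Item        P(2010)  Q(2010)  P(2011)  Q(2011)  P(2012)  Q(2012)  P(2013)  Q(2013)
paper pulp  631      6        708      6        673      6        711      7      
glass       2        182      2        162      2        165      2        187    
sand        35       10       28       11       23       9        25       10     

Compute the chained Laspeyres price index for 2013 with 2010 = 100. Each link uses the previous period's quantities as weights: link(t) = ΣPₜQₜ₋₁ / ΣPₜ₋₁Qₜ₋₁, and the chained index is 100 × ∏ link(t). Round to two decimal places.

Link 2010→2011:
ΣP(2011)Q(2010) = 708×6 + 2×182 + 28×10 = 4248 + 364 + 280 = 4892
ΣP(2010)Q(2010) = 631×6 + 2×182 + 35×10 = 3786 + 364 + 350 = 4500
link = 4892/4500 = 1.087111
Link 2011→2012:
ΣP(2012)Q(2011) = 673×6 + 2×162 + 23×11 = 4038 + 324 + 253 = 4615
ΣP(2011)Q(2011) = 708×6 + 2×162 + 28×11 = 4248 + 324 + 308 = 4880
link = 4615/4880 = 0.945697
Link 2012→2013:
ΣP(2013)Q(2012) = 711×6 + 2×165 + 25×9 = 4266 + 330 + 225 = 4821
ΣP(2012)Q(2012) = 673×6 + 2×165 + 23×9 = 4038 + 330 + 207 = 4575
link = 4821/4575 = 1.053770
Chained index = 100 × 1.087111 × 0.945697 × 1.053770 = 108.3358

108.34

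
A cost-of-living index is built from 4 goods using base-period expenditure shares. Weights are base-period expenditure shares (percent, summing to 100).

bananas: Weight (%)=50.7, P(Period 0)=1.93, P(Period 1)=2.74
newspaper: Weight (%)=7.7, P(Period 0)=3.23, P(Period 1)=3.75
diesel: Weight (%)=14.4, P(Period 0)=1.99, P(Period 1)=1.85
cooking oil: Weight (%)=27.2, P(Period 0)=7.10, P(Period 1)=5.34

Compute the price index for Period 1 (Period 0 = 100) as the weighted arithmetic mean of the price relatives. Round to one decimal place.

bananas: 50.7 × (2.74/1.93) = 50.7 × 1.419689 = 71.9782
newspaper: 7.7 × (3.75/3.23) = 7.7 × 1.160991 = 8.9396
diesel: 14.4 × (1.85/1.99) = 14.4 × 0.929648 = 13.3869
cooking oil: 27.2 × (5.34/7.10) = 27.2 × 0.752113 = 20.4575
Index = Σ wᵢ·(p₁ᵢ/p₀ᵢ) = 71.9782 + 8.9396 + 13.3869 + 20.4575 = 114.7623

114.8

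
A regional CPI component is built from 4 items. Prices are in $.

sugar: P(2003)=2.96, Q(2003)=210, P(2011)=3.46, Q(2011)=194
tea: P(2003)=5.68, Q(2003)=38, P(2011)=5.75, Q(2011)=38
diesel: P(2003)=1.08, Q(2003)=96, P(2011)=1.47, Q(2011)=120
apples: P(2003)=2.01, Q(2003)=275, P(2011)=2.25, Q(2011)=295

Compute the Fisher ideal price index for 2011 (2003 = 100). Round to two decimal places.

Laspeyres component (base-period weights):
ΣP(2011)Q(2003) = 3.46×210 + 5.75×38 + 1.47×96 + 2.25×275 = 726.6 + 218.5 + 141.12 + 618.75 = 1704.97
ΣP(2003)Q(2003) = 2.96×210 + 5.68×38 + 1.08×96 + 2.01×275 = 621.6 + 215.84 + 103.68 + 552.75 = 1493.87
L = 1704.97 / 1493.87 × 100 = 114.1311
Paasche component (current-period weights):
ΣP(2011)Q(2011) = 3.46×194 + 5.75×38 + 1.47×120 + 2.25×295 = 671.24 + 218.5 + 176.4 + 663.75 = 1729.89
ΣP(2003)Q(2011) = 2.96×194 + 5.68×38 + 1.08×120 + 2.01×295 = 574.24 + 215.84 + 129.6 + 592.95 = 1512.63
P = 1729.89 / 1512.63 × 100 = 114.3631
Fisher = √(L × P) = √(114.1311 × 114.3631) = 114.2470

114.25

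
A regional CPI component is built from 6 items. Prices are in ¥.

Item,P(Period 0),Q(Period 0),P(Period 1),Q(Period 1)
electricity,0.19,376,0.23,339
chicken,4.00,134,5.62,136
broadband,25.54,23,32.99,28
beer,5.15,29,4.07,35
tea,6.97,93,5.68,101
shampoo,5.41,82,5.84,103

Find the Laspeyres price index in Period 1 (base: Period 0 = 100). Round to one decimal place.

Laspeyres price index uses base-period quantities as weights.
ΣP(Period 1)·Q(Period 0) = 0.23×376 + 5.62×134 + 32.99×23 + 4.07×29 + 5.68×93 + 5.84×82 = 86.48 + 753.08 + 758.77 + 118.03 + 528.24 + 478.88 = 2723.48
ΣP(Period 0)·Q(Period 0) = 0.19×376 + 4.00×134 + 25.54×23 + 5.15×29 + 6.97×93 + 5.41×82 = 71.44 + 536 + 587.42 + 149.35 + 648.21 + 443.62 = 2436.04
Index = 2723.48 / 2436.04 × 100 = 111.7995

111.8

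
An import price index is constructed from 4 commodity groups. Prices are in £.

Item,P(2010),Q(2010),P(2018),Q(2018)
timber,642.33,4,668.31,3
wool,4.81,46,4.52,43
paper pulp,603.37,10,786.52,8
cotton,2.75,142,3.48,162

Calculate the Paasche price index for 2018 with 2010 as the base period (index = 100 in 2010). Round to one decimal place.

Paasche price index uses current-period quantities as weights.
ΣP(2018)·Q(2018) = 668.31×3 + 4.52×43 + 786.52×8 + 3.48×162 = 2004.93 + 194.36 + 6292.16 + 563.76 = 9055.21
ΣP(2010)·Q(2018) = 642.33×3 + 4.81×43 + 603.37×8 + 2.75×162 = 1926.99 + 206.83 + 4826.96 + 445.5 = 7406.28
Index = 9055.21 / 7406.28 × 100 = 122.2639

122.3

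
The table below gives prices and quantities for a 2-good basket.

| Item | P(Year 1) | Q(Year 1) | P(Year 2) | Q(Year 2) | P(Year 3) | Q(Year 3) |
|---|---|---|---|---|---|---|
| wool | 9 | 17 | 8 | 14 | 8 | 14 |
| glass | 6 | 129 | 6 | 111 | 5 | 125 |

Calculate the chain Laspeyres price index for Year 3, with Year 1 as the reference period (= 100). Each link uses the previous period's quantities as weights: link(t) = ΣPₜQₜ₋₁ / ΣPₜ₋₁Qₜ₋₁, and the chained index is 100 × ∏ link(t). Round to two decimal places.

84.16

Link Year 1→Year 2:
ΣP(Year 2)Q(Year 1) = 8×17 + 6×129 = 136 + 774 = 910
ΣP(Year 1)Q(Year 1) = 9×17 + 6×129 = 153 + 774 = 927
link = 910/927 = 0.981661
Link Year 2→Year 3:
ΣP(Year 3)Q(Year 2) = 8×14 + 5×111 = 112 + 555 = 667
ΣP(Year 2)Q(Year 2) = 8×14 + 6×111 = 112 + 666 = 778
link = 667/778 = 0.857326
Chained index = 100 × 0.981661 × 0.857326 = 84.1604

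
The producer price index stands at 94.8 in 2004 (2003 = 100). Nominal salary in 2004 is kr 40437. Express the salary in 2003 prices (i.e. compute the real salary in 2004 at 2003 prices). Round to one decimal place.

Real = Nominal ÷ (Index/100) = 40437 ÷ (94.8/100)
     = 40437 ÷ 0.948 = 42655.0633

42655.1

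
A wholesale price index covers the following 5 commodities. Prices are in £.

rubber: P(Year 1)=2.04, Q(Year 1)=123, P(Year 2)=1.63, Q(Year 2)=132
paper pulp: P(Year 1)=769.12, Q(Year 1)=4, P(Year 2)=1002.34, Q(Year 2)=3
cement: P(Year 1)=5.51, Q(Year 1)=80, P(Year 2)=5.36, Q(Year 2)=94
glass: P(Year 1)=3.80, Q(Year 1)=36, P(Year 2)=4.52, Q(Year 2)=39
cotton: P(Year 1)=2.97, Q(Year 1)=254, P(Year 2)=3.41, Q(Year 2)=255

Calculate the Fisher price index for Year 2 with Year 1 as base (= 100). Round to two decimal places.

Laspeyres component (base-period weights):
ΣP(Year 2)Q(Year 1) = 1.63×123 + 1002.34×4 + 5.36×80 + 4.52×36 + 3.41×254 = 200.49 + 4009.36 + 428.8 + 162.72 + 866.14 = 5667.51
ΣP(Year 1)Q(Year 1) = 2.04×123 + 769.12×4 + 5.51×80 + 3.80×36 + 2.97×254 = 250.92 + 3076.48 + 440.8 + 136.8 + 754.38 = 4659.38
L = 5667.51 / 4659.38 × 100 = 121.6366
Paasche component (current-period weights):
ΣP(Year 2)Q(Year 2) = 1.63×132 + 1002.34×3 + 5.36×94 + 4.52×39 + 3.41×255 = 215.16 + 3007.02 + 503.84 + 176.28 + 869.55 = 4771.85
ΣP(Year 1)Q(Year 2) = 2.04×132 + 769.12×3 + 5.51×94 + 3.80×39 + 2.97×255 = 269.28 + 2307.36 + 517.94 + 148.2 + 757.35 = 4000.13
P = 4771.85 / 4000.13 × 100 = 119.2924
Fisher = √(L × P) = √(121.6366 × 119.2924) = 120.4588

120.46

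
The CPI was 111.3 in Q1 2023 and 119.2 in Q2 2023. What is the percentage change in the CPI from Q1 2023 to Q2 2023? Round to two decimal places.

7.10%

Change = (119.2 − 111.3) / 111.3 × 100
       = 7.9 / 111.3 × 100 = 7.0979%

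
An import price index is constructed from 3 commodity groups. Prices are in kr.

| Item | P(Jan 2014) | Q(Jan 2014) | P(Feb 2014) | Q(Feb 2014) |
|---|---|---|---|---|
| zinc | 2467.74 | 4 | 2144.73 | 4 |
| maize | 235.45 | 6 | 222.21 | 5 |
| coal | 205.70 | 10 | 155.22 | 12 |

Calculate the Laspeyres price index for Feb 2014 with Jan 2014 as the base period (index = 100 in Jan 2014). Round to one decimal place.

85.9

Laspeyres price index uses base-period quantities as weights.
ΣP(Feb 2014)·Q(Jan 2014) = 2144.73×4 + 222.21×6 + 155.22×10 = 8578.92 + 1333.26 + 1552.2 = 11464.38
ΣP(Jan 2014)·Q(Jan 2014) = 2467.74×4 + 235.45×6 + 205.70×10 = 9870.96 + 1412.7 + 2057 = 13340.66
Index = 11464.38 / 13340.66 × 100 = 85.9356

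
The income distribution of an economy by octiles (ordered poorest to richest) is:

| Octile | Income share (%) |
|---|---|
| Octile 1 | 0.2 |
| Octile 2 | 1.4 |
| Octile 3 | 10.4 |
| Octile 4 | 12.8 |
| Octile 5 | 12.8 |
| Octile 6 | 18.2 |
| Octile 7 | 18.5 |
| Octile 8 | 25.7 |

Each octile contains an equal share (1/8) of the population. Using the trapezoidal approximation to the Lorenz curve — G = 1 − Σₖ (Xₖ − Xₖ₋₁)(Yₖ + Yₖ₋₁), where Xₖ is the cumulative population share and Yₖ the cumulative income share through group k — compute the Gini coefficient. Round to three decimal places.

0.359

Cumulative income shares Yₖ: 0.0020, 0.0160, 0.1200, 0.2480, 0.3760, 0.5580, 0.7430, 1.0000
Σ (Xₖ−Xₖ₋₁)(Yₖ+Yₖ₋₁) = (1/8)(0.0020+0.0000) + (1/8)(0.0160+0.0020) + (1/8)(0.1200+0.0160) + (1/8)(0.2480+0.1200) + (1/8)(0.3760+0.2480) + (1/8)(0.5580+0.3760) + (1/8)(0.7430+0.5580) + (1/8)(1.0000+0.7430)
  = 0.0003 + 0.0023 + 0.0170 + 0.0460 + 0.0780 + 0.1168 + 0.1626 + 0.2179 = 0.6408
G = 1 − 0.6408 = 0.3592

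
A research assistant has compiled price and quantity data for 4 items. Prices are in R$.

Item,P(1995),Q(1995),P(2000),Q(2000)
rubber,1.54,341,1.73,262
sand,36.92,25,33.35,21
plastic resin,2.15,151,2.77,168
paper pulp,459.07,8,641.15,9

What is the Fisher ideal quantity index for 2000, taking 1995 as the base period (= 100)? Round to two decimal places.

105.07

Laspeyres component (base-period weights):
ΣP(1995)Q(2000) = 1.54×262 + 36.92×21 + 2.15×168 + 459.07×9 = 403.48 + 775.32 + 361.2 + 4131.63 = 5671.63
ΣP(1995)Q(1995) = 1.54×341 + 36.92×25 + 2.15×151 + 459.07×8 = 525.14 + 923 + 324.65 + 3672.56 = 5445.35
L = 5671.63 / 5445.35 × 100 = 104.1555
Paasche component (current-period weights):
ΣP(2000)Q(2000) = 1.73×262 + 33.35×21 + 2.77×168 + 641.15×9 = 453.26 + 700.35 + 465.36 + 5770.35 = 7389.32
ΣP(2000)Q(1995) = 1.73×341 + 33.35×25 + 2.77×151 + 641.15×8 = 589.93 + 833.75 + 418.27 + 5129.2 = 6971.15
P = 7389.32 / 6971.15 × 100 = 105.9986
Fisher = √(L × P) = √(104.1555 × 105.9986) = 105.0730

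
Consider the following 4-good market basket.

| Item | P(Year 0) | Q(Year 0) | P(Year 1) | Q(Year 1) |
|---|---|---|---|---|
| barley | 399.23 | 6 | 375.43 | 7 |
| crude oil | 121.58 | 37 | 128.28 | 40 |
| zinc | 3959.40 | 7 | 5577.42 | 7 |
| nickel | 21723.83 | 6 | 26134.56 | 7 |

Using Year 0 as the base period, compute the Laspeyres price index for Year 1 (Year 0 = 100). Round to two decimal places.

122.97

Laspeyres price index uses base-period quantities as weights.
ΣP(Year 1)·Q(Year 0) = 375.43×6 + 128.28×37 + 5577.42×7 + 26134.56×6 = 2252.58 + 4746.36 + 39041.94 + 156807.36 = 202848.24
ΣP(Year 0)·Q(Year 0) = 399.23×6 + 121.58×37 + 3959.40×7 + 21723.83×6 = 2395.38 + 4498.46 + 27715.8 + 130342.98 = 164952.62
Index = 202848.24 / 164952.62 × 100 = 122.9736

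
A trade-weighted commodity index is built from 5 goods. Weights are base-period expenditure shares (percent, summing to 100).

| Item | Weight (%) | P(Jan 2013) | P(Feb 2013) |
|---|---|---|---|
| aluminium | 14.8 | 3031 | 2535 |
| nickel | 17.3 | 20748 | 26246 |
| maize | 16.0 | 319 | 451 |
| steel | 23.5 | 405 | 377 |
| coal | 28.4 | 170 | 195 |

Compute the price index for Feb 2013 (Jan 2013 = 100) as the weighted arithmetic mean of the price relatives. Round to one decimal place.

111.3

aluminium: 14.8 × (2535/3031) = 14.8 × 0.836358 = 12.3781
nickel: 17.3 × (26246/20748) = 17.3 × 1.264989 = 21.8843
maize: 16.0 × (451/319) = 16.0 × 1.413793 = 22.6207
steel: 23.5 × (377/405) = 23.5 × 0.930864 = 21.8753
coal: 28.4 × (195/170) = 28.4 × 1.147059 = 32.5765
Index = Σ wᵢ·(p₁ᵢ/p₀ᵢ) = 12.3781 + 21.8843 + 22.6207 + 21.8753 + 32.5765 = 111.3349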